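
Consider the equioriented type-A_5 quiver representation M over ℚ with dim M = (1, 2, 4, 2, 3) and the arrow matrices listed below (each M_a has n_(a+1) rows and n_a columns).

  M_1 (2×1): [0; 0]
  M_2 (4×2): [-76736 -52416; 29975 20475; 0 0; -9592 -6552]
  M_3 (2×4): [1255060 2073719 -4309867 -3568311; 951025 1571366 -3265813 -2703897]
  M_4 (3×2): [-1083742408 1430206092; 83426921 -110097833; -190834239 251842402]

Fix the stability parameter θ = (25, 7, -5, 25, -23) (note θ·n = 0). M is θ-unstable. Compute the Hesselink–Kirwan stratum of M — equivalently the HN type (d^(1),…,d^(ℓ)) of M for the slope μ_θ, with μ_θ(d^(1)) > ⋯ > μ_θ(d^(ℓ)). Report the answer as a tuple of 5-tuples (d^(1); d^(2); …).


Barcode: M ≅ I[1,1], I[2,2], I[2,5], I[3,3]^2, I[3,5], I[5,5]. HN layers by μ_θ (5 steps, strictly decreasing):
  μ^(1)=25; μ^(2)=7; μ^(3)=1; μ^(4)=-5; μ^(5)=-23

((1, 0, 0, 0, 0); (0, 1, 0, 0, 0); (0, 1, 1, 2, 2); (0, 0, 3, 0, 0); (0, 0, 0, 0, 1))


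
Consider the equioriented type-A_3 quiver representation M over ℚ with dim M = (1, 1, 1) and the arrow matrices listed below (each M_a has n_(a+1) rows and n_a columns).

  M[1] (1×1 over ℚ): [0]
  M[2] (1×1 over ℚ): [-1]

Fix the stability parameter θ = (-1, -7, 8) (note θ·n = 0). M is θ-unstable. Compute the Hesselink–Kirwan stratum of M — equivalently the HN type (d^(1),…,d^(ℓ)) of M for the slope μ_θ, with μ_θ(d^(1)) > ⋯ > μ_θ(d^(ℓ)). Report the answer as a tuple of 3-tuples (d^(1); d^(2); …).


Barcode: M ≅ I[1,1], I[2,3]. HN layers by μ_θ (3 steps, strictly decreasing):
  μ^(1)=8; μ^(2)=-1; μ^(3)=-7

((0, 0, 1); (1, 0, 0); (0, 1, 0))


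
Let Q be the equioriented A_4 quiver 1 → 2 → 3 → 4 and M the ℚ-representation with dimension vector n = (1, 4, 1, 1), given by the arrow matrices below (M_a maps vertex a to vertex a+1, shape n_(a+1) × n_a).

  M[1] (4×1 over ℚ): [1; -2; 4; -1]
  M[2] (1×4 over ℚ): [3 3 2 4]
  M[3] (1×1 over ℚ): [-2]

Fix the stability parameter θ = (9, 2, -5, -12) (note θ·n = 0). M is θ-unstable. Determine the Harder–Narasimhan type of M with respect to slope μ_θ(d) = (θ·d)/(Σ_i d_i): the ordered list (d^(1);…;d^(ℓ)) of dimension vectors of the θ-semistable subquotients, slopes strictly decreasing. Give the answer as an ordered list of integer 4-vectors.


Barcode: M ≅ I[1,4], I[2,2]^3. HN layers by μ_θ (2 steps, strictly decreasing):
  μ^(1)=2; μ^(2)=-3/2

((0, 3, 0, 0); (1, 1, 1, 1))


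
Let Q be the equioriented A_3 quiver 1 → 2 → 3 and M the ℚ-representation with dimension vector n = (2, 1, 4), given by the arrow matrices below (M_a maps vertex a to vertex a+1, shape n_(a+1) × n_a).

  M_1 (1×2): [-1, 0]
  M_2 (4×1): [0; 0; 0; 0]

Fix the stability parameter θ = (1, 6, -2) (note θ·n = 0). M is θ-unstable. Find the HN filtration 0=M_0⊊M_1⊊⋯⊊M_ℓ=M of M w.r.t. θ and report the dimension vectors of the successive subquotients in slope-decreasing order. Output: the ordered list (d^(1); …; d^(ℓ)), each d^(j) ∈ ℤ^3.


Interval decomposition of M: I[1,1], I[1,2], I[3,3]^4.
HN type (ℓ=3): μ^(1)=6; μ^(2)=1; μ^(3)=-2

((0, 1, 0); (2, 0, 0); (0, 0, 4))


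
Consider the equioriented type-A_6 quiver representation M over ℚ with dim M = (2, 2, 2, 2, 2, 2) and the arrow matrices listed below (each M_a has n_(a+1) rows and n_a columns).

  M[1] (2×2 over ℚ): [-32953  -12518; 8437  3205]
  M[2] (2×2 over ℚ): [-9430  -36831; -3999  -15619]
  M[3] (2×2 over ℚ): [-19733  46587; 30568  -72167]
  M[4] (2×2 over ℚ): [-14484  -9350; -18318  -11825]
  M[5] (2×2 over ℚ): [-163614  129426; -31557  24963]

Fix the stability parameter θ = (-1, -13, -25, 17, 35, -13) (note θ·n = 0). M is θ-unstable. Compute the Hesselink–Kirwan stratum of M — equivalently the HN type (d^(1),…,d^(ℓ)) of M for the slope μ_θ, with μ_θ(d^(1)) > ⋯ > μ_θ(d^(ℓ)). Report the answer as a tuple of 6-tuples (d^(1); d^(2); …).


Interval decomposition of M: I[1,4], I[1,6], I[5,5], I[6,6].
HN type (ℓ=4): μ^(1)=35; μ^(2)=17; μ^(3)=13; μ^(4)=-13

((0, 0, 0, 0, 1, 0); (0, 0, 0, 1, 0, 0); (0, 0, 0, 1, 1, 1); (2, 2, 2, 0, 0, 1))


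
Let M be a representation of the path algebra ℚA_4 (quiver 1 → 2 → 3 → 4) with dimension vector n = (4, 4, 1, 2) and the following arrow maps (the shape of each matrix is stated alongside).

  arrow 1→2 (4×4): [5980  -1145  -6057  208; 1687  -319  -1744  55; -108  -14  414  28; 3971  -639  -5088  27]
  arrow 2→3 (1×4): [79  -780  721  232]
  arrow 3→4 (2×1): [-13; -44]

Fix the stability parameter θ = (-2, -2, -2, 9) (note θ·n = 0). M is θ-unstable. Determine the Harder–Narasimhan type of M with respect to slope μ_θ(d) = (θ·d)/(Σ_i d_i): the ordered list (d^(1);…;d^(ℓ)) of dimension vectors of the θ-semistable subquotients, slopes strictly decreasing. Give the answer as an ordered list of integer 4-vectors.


Interval decomposition of M: I[1,1], I[1,2]^2, I[1,4], I[2,2], I[4,4].
HN type (ℓ=2): μ^(1)=9; μ^(2)=-2

((0, 0, 0, 2); (4, 4, 1, 0))


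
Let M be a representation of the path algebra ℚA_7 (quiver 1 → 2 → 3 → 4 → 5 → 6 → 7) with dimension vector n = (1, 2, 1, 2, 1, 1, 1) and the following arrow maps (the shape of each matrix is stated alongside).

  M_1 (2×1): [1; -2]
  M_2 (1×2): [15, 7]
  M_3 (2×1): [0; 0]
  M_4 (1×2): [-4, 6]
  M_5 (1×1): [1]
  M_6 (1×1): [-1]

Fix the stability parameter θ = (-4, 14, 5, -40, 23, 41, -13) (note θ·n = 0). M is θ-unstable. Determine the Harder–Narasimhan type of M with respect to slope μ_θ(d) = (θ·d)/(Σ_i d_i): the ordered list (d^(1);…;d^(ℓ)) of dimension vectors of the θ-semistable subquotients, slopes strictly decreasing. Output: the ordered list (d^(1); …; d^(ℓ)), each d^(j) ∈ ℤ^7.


Barcode: M ≅ I[1,3], I[2,2], I[4,4], I[4,7]. HN layers by μ_θ (5 steps, strictly decreasing):
  μ^(1)=17; μ^(2)=14; μ^(3)=19/2; μ^(4)=-4; μ^(5)=-40

((0, 0, 0, 0, 1, 1, 1); (0, 1, 0, 0, 0, 0, 0); (0, 1, 1, 0, 0, 0, 0); (1, 0, 0, 0, 0, 0, 0); (0, 0, 0, 2, 0, 0, 0))


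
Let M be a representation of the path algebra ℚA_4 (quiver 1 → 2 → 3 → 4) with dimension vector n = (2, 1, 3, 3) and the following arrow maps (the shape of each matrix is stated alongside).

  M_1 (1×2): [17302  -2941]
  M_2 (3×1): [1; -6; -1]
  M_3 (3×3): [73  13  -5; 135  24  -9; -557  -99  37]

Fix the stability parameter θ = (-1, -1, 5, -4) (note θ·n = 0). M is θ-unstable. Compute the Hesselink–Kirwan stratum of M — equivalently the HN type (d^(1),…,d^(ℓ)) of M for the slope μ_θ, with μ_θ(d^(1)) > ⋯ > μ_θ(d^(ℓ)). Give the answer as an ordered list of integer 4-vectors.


Via rank(M_{q-1}∘⋯∘M_p): M ≅ I[1,1], I[1,3], I[3,4]^2, I[4,4].
μ_θ-semistable layers: μ^(1)=5; μ^(2)=1/2; μ^(3)=-1; μ^(4)=-4

((0, 0, 1, 0); (0, 0, 2, 2); (2, 1, 0, 0); (0, 0, 0, 1))


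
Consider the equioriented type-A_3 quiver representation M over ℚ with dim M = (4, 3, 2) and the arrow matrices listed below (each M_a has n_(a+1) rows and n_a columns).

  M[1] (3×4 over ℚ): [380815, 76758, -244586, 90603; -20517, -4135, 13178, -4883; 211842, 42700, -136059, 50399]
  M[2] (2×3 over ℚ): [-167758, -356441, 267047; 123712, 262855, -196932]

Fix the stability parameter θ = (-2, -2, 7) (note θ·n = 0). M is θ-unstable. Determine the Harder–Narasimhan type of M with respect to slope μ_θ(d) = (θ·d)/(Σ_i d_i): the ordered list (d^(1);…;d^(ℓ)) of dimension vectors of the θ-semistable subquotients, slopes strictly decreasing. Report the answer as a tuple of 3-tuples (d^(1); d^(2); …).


Barcode: M ≅ I[1,1], I[1,2], I[1,3]^2. HN layers by μ_θ (2 steps, strictly decreasing):
  μ^(1)=7; μ^(2)=-2

((0, 0, 2); (4, 3, 0))


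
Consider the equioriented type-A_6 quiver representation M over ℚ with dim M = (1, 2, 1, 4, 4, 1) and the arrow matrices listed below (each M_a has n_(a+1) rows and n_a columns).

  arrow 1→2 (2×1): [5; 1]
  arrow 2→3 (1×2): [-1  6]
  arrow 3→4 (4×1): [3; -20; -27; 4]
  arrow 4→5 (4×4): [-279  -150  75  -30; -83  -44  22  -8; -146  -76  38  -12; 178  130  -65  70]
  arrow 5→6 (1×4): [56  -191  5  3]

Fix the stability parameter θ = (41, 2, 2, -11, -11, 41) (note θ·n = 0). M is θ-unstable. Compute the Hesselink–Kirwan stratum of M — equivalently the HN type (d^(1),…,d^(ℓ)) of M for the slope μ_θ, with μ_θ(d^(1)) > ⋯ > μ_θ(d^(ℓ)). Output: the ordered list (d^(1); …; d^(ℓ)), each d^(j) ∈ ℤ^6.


Interval decomposition of M: I[1,5], I[2,2], I[4,4]^2, I[4,6], I[5,5]^2.
HN type (ℓ=4): μ^(1)=41; μ^(2)=23/5; μ^(3)=2; μ^(4)=-11

((0, 0, 0, 0, 0, 1); (1, 1, 1, 1, 1, 0); (0, 1, 0, 0, 0, 0); (0, 0, 0, 3, 3, 0))


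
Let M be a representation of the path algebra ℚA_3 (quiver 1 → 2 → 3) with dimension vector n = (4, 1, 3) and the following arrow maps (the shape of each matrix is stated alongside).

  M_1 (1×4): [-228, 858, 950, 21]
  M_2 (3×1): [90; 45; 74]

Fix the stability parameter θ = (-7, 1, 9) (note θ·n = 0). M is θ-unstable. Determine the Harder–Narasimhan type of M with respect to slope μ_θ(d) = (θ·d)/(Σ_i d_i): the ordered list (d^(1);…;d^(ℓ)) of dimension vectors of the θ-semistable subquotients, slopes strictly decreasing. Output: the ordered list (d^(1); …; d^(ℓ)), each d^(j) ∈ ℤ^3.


Via rank(M_{q-1}∘⋯∘M_p): M ≅ I[1,1]^3, I[1,3], I[3,3]^2.
μ_θ-semistable layers: μ^(1)=9; μ^(2)=1; μ^(3)=-7

((0, 0, 3); (0, 1, 0); (4, 0, 0))


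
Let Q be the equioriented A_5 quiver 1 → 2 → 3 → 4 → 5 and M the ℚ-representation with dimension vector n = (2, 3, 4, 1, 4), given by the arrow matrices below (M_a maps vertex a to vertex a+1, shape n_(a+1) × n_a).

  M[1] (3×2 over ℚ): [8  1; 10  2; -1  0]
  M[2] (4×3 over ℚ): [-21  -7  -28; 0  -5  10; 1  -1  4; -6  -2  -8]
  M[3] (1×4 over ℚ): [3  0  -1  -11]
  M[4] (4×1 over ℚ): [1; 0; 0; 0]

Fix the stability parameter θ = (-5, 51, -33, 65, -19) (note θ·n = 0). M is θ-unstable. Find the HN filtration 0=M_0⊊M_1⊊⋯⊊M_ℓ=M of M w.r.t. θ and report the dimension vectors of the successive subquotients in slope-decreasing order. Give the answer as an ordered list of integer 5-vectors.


Barcode: M ≅ I[1,2], I[1,5], I[2,3], I[3,3]^2, I[5,5]^3. HN layers by μ_θ (6 steps, strictly decreasing):
  μ^(1)=51; μ^(2)=23; μ^(3)=9; μ^(4)=-5; μ^(5)=-19; μ^(6)=-33

((0, 1, 0, 0, 0); (0, 0, 0, 1, 1); (0, 2, 2, 0, 0); (2, 0, 0, 0, 0); (0, 0, 0, 0, 3); (0, 0, 2, 0, 0))


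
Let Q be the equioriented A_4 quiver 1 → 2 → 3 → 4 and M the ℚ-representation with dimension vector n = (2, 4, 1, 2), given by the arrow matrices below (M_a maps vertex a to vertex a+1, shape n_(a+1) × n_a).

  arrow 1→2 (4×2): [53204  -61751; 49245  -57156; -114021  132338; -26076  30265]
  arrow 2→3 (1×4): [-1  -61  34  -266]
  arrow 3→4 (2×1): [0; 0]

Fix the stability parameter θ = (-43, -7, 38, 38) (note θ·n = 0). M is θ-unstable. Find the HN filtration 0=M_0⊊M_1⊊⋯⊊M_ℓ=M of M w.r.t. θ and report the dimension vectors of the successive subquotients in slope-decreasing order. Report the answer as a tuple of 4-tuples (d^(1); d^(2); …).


Via rank(M_{q-1}∘⋯∘M_p): M ≅ I[1,2], I[1,3], I[2,2]^2, I[4,4]^2.
μ_θ-semistable layers: μ^(1)=38; μ^(2)=-7; μ^(3)=-43

((0, 0, 1, 2); (0, 4, 0, 0); (2, 0, 0, 0))


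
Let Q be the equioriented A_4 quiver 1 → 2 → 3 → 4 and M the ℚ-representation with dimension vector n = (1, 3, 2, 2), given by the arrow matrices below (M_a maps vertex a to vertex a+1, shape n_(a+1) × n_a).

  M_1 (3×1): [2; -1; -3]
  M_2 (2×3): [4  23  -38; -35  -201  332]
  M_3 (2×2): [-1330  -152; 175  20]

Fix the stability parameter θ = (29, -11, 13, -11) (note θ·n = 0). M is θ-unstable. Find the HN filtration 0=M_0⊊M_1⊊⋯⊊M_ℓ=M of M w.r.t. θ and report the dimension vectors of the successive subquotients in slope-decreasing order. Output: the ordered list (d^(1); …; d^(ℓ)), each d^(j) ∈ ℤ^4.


Interval decomposition of M: I[1,4], I[2,2], I[2,3], I[4,4].
HN type (ℓ=3): μ^(1)=13; μ^(2)=5; μ^(3)=-11

((0, 0, 1, 0); (1, 1, 1, 1); (0, 2, 0, 1))


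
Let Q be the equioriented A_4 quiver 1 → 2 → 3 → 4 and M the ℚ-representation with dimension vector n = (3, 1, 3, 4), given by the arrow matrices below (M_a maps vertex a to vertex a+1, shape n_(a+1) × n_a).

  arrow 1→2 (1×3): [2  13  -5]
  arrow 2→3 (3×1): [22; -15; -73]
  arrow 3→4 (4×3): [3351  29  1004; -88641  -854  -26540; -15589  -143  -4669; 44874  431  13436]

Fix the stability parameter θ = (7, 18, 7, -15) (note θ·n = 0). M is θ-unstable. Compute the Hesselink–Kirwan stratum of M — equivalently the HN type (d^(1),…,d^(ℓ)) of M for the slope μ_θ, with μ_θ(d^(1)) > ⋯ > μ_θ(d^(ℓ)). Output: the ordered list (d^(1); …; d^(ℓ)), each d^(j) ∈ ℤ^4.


Interval decomposition of M: I[1,1]^2, I[1,4], I[3,4]^2, I[4,4].
HN type (ℓ=4): μ^(1)=7; μ^(2)=17/4; μ^(3)=-4; μ^(4)=-15

((2, 0, 0, 0); (1, 1, 1, 1); (0, 0, 2, 2); (0, 0, 0, 1))


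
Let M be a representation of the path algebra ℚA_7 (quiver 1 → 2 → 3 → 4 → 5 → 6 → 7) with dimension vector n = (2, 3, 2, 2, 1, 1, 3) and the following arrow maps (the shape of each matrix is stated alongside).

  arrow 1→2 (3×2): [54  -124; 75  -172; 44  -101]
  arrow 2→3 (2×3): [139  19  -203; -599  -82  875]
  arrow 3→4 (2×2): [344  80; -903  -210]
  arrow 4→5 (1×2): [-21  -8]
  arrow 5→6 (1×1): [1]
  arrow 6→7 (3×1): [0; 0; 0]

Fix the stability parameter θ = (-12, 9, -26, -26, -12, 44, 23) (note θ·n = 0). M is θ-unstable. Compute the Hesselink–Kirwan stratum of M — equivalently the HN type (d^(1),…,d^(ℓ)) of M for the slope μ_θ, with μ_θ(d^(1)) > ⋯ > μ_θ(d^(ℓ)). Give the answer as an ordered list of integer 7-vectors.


Via rank(M_{q-1}∘⋯∘M_p): M ≅ I[1,3], I[1,4], I[2,2], I[4,6], I[7,7]^3.
μ_θ-semistable layers: μ^(1)=44; μ^(2)=23; μ^(3)=9; μ^(4)=-17/2; μ^(5)=-12; μ^(6)=-55/4; μ^(7)=-26

((0, 0, 0, 0, 0, 1, 0); (0, 0, 0, 0, 0, 0, 3); (0, 1, 0, 0, 0, 0, 0); (0, 1, 1, 0, 0, 0, 0); (1, 0, 0, 0, 1, 0, 0); (1, 1, 1, 1, 0, 0, 0); (0, 0, 0, 1, 0, 0, 0))


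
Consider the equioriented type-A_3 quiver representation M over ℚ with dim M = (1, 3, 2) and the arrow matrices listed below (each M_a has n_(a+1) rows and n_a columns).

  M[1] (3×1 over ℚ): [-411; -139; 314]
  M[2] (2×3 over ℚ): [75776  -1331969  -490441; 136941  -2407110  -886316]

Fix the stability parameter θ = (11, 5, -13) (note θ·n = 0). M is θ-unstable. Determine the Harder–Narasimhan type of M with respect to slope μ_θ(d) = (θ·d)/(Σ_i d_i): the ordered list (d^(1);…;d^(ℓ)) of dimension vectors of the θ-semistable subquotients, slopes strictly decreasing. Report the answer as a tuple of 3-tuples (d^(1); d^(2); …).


Barcode: M ≅ I[1,3], I[2,2], I[2,3]. HN layers by μ_θ (3 steps, strictly decreasing):
  μ^(1)=5; μ^(2)=1; μ^(3)=-4

((0, 1, 0); (1, 1, 1); (0, 1, 1))


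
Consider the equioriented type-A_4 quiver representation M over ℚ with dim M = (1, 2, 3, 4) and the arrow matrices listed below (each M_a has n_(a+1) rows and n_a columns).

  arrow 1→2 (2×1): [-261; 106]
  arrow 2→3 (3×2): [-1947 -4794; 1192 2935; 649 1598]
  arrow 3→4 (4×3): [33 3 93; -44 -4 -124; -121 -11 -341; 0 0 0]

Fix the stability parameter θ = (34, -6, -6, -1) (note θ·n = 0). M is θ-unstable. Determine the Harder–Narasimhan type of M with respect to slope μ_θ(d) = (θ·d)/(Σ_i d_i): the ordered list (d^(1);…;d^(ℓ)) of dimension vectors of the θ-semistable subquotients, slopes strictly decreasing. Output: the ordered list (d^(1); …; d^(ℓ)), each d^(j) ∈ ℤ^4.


Barcode: M ≅ I[1,3], I[2,4], I[3,3], I[4,4]^3. HN layers by μ_θ (3 steps, strictly decreasing):
  μ^(1)=22/3; μ^(2)=-1; μ^(3)=-6

((1, 1, 1, 0); (0, 0, 0, 4); (0, 1, 2, 0))


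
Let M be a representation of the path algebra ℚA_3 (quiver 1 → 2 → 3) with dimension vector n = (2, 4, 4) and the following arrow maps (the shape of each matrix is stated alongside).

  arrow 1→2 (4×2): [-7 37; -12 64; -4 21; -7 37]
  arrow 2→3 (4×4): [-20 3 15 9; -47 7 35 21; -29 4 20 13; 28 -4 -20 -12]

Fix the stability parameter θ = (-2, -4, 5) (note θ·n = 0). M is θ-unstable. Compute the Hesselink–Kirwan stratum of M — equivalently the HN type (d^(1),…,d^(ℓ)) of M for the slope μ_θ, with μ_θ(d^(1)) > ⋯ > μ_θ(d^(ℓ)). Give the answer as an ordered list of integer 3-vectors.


Barcode: M ≅ I[1,3]^2, I[2,2], I[2,3], I[3,3]. HN layers by μ_θ (3 steps, strictly decreasing):
  μ^(1)=5; μ^(2)=-3; μ^(3)=-4

((0, 0, 4); (2, 2, 0); (0, 2, 0))


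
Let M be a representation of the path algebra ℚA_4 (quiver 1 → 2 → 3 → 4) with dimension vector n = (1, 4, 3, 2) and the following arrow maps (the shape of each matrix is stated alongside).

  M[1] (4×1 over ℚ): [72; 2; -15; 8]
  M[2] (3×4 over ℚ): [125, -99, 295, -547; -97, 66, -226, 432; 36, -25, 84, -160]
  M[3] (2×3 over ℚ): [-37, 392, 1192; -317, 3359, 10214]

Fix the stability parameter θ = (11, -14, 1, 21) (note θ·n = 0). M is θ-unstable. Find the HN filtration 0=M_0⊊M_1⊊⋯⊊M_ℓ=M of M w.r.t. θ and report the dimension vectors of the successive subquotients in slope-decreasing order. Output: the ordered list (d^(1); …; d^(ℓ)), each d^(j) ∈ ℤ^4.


Barcode: M ≅ I[1,4], I[2,2], I[2,3], I[2,4]. HN layers by μ_θ (4 steps, strictly decreasing):
  μ^(1)=21; μ^(2)=1; μ^(3)=-3/2; μ^(4)=-14

((0, 0, 0, 2); (0, 0, 3, 0); (1, 1, 0, 0); (0, 3, 0, 0))


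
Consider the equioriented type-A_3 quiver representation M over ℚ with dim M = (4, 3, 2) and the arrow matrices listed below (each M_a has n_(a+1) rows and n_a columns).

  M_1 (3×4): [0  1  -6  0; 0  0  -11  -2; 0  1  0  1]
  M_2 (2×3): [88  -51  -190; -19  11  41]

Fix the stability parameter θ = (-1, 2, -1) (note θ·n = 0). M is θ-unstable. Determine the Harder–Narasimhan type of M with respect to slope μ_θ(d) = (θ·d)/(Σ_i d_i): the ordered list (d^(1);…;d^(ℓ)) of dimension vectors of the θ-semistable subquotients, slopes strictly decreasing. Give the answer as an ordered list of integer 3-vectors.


Barcode: M ≅ I[1,1], I[1,2], I[1,3]^2. HN layers by μ_θ (3 steps, strictly decreasing):
  μ^(1)=2; μ^(2)=1/2; μ^(3)=-1

((0, 1, 0); (0, 2, 2); (4, 0, 0))


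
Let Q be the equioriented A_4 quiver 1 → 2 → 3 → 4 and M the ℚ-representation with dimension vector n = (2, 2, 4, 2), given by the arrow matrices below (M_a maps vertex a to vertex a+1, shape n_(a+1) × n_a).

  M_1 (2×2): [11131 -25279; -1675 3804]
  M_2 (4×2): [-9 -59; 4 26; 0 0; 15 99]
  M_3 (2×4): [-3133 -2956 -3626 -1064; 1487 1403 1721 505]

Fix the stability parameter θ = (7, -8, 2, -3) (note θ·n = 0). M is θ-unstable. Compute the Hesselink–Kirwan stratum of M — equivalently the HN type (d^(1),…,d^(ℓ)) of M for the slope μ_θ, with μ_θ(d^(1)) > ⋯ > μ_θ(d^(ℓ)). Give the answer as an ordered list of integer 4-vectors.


Interval decomposition of M: I[1,3], I[1,4], I[3,3], I[3,4].
HN type (ℓ=2): μ^(1)=2; μ^(2)=-1/2

((0, 0, 2, 0); (2, 2, 2, 2))


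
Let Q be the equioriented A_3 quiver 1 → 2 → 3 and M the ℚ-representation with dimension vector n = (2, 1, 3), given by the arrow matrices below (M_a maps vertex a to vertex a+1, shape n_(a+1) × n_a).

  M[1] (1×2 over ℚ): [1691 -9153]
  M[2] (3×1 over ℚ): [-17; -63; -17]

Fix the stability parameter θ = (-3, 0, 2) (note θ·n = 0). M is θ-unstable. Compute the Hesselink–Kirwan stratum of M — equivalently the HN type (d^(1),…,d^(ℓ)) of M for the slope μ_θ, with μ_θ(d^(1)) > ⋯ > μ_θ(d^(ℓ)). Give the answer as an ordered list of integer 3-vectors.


Interval decomposition of M: I[1,1], I[1,3], I[3,3]^2.
HN type (ℓ=3): μ^(1)=2; μ^(2)=0; μ^(3)=-3

((0, 0, 3); (0, 1, 0); (2, 0, 0))


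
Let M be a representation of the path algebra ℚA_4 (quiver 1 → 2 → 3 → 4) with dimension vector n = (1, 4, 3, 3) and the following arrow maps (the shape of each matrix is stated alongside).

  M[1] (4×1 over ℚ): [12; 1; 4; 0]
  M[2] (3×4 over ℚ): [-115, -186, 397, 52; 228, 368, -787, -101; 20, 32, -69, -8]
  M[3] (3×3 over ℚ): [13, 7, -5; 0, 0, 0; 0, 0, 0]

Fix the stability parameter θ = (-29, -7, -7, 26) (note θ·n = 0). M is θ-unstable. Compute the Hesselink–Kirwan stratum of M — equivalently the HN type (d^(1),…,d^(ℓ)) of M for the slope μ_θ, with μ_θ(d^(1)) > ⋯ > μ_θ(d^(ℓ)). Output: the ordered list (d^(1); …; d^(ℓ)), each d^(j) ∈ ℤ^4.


Interval decomposition of M: I[1,4], I[2,2], I[2,3]^2, I[4,4]^2.
HN type (ℓ=3): μ^(1)=26; μ^(2)=-7; μ^(3)=-29

((0, 0, 0, 3); (0, 4, 3, 0); (1, 0, 0, 0))


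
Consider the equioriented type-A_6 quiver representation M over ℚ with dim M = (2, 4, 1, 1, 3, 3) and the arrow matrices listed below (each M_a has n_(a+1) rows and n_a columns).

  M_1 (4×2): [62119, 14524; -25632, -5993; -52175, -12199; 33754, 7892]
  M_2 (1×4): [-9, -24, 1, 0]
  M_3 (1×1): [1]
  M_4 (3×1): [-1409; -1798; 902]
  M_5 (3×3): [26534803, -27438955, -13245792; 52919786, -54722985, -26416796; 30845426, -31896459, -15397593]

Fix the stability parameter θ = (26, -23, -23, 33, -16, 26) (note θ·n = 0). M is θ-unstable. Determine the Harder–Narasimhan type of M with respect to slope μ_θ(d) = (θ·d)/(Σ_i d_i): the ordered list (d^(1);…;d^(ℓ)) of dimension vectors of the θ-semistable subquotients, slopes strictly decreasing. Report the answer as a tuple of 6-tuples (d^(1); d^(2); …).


Interval decomposition of M: I[1,2], I[1,6], I[2,2]^2, I[5,6]^2.
HN type (ℓ=6): μ^(1)=26; μ^(2)=17/2; μ^(3)=3/2; μ^(4)=-20/3; μ^(5)=-16; μ^(6)=-23

((0, 0, 0, 0, 0, 3); (0, 0, 0, 1, 1, 0); (1, 1, 0, 0, 0, 0); (1, 1, 1, 0, 0, 0); (0, 0, 0, 0, 2, 0); (0, 2, 0, 0, 0, 0))


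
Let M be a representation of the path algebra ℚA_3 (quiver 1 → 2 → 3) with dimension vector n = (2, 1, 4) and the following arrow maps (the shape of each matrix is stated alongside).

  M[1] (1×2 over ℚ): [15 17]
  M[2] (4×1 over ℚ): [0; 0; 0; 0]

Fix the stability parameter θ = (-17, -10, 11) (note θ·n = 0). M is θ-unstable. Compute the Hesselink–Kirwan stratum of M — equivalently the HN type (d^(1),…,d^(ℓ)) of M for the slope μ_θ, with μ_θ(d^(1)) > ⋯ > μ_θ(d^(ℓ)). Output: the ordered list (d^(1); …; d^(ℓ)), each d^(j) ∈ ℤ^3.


Via rank(M_{q-1}∘⋯∘M_p): M ≅ I[1,1], I[1,2], I[3,3]^4.
μ_θ-semistable layers: μ^(1)=11; μ^(2)=-10; μ^(3)=-17

((0, 0, 4); (0, 1, 0); (2, 0, 0))


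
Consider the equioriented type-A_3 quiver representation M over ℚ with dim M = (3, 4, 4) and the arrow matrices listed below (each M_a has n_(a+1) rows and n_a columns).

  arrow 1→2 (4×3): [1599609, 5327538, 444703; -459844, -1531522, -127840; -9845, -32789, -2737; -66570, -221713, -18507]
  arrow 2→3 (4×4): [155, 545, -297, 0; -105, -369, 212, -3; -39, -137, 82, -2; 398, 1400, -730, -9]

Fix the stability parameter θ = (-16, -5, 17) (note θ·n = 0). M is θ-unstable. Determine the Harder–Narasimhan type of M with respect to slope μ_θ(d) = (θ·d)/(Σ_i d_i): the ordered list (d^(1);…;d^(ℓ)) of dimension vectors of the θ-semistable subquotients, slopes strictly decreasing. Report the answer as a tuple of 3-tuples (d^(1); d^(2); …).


Interval decomposition of M: I[1,3]^3, I[2,2], I[3,3].
HN type (ℓ=3): μ^(1)=17; μ^(2)=-5; μ^(3)=-16

((0, 0, 4); (0, 4, 0); (3, 0, 0))


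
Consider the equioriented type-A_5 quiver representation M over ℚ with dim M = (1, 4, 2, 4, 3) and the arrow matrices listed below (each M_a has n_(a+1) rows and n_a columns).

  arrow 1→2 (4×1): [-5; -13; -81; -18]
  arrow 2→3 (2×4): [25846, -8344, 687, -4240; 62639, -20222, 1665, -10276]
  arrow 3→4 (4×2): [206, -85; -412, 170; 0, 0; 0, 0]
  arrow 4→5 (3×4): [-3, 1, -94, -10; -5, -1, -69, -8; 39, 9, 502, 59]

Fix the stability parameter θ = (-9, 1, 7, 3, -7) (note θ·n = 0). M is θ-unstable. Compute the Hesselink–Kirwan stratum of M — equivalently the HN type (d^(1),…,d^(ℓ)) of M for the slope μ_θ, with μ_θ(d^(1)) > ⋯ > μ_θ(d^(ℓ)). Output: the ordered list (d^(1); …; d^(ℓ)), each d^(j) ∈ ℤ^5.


Interval decomposition of M: I[1,3], I[2,2]^2, I[2,5], I[4,4], I[4,5]^2.
HN type (ℓ=5): μ^(1)=7; μ^(2)=3; μ^(3)=1; μ^(4)=-2; μ^(5)=-9

((0, 0, 1, 0, 0); (0, 0, 0, 1, 0); (0, 4, 1, 1, 1); (0, 0, 0, 2, 2); (1, 0, 0, 0, 0))


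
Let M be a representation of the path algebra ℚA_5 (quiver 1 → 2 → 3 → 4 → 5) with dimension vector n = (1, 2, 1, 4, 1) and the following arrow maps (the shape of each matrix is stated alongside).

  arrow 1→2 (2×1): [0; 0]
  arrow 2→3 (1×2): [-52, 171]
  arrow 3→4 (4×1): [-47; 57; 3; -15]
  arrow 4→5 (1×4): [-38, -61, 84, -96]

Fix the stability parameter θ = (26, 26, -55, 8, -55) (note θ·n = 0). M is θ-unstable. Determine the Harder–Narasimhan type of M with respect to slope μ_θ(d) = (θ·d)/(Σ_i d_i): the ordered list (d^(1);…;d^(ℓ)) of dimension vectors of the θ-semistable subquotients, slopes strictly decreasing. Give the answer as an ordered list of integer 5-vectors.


Interval decomposition of M: I[1,1], I[2,2], I[2,5], I[4,4]^3.
HN type (ℓ=3): μ^(1)=26; μ^(2)=8; μ^(3)=-19

((1, 1, 0, 0, 0); (0, 0, 0, 3, 0); (0, 1, 1, 1, 1))


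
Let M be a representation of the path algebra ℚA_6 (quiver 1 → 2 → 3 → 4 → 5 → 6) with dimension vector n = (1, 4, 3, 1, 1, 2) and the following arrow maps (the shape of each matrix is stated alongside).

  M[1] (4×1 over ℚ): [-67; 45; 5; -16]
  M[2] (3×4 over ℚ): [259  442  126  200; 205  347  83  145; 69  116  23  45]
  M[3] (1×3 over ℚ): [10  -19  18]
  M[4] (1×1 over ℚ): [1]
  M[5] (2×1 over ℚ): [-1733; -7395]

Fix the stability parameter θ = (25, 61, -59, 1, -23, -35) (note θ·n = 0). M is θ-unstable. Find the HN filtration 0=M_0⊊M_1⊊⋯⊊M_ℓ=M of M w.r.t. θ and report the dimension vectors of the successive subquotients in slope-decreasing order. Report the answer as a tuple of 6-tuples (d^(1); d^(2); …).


Barcode: M ≅ I[1,6], I[2,2], I[2,3]^2, I[6,6]. HN layers by μ_θ (4 steps, strictly decreasing):
  μ^(1)=61; μ^(2)=1; μ^(3)=-5; μ^(4)=-35

((0, 1, 0, 0, 0, 0); (0, 2, 2, 0, 0, 0); (1, 1, 1, 1, 1, 1); (0, 0, 0, 0, 0, 1))


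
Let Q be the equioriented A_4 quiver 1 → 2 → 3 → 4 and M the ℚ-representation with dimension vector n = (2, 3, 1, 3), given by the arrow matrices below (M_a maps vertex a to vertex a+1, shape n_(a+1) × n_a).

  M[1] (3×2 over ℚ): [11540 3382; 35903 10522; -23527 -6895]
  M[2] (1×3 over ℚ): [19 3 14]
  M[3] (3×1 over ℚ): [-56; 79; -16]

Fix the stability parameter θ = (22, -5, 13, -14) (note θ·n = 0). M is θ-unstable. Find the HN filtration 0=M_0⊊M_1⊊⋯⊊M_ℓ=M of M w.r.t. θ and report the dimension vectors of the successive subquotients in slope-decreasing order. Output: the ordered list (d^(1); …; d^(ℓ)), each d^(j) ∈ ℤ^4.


Via rank(M_{q-1}∘⋯∘M_p): M ≅ I[1,2], I[1,4], I[2,2], I[4,4]^2.
μ_θ-semistable layers: μ^(1)=17/2; μ^(2)=4; μ^(3)=-5; μ^(4)=-14

((1, 1, 0, 0); (1, 1, 1, 1); (0, 1, 0, 0); (0, 0, 0, 2))


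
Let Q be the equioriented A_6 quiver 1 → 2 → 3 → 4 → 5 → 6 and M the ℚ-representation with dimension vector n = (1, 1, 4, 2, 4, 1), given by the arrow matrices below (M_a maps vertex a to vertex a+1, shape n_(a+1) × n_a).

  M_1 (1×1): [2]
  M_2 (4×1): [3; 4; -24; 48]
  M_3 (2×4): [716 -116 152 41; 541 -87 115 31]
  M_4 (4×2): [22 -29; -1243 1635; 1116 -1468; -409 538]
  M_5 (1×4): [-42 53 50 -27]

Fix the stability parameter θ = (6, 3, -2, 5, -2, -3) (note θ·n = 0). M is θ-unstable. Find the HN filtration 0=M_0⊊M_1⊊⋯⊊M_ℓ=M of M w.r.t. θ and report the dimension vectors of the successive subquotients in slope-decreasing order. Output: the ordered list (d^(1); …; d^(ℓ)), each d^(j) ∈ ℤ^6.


Barcode: M ≅ I[1,6], I[3,3]^2, I[3,5], I[5,5]^2. HN layers by μ_θ (3 steps, strictly decreasing):
  μ^(1)=3/2; μ^(2)=7/6; μ^(3)=-2

((0, 0, 0, 1, 1, 0); (1, 1, 1, 1, 1, 1); (0, 0, 3, 0, 2, 0))


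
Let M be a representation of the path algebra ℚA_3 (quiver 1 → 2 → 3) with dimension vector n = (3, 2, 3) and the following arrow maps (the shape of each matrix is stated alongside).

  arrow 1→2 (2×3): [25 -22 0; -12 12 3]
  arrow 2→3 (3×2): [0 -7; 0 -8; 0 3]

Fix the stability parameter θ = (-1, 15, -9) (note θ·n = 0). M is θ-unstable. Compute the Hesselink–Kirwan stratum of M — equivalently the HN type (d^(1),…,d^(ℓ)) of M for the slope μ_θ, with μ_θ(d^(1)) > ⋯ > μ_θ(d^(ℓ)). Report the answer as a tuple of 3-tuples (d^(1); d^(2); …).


Barcode: M ≅ I[1,1], I[1,2], I[1,3], I[3,3]^2. HN layers by μ_θ (4 steps, strictly decreasing):
  μ^(1)=15; μ^(2)=3; μ^(3)=-1; μ^(4)=-9

((0, 1, 0); (0, 1, 1); (3, 0, 0); (0, 0, 2))


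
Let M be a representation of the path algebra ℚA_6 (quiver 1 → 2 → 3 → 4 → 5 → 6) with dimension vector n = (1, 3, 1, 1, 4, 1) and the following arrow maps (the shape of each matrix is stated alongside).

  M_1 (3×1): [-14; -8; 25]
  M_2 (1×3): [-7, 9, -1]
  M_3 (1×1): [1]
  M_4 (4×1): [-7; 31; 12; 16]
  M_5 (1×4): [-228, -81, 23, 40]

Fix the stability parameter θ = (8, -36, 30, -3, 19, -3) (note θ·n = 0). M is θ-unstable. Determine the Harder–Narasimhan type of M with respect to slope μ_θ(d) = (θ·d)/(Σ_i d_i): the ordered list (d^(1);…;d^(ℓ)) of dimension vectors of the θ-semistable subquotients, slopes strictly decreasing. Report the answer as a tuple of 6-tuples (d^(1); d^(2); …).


Barcode: M ≅ I[1,6], I[2,2]^2, I[5,5]^3. HN layers by μ_θ (4 steps, strictly decreasing):
  μ^(1)=19; μ^(2)=43/4; μ^(3)=-14; μ^(4)=-36

((0, 0, 0, 0, 3, 0); (0, 0, 1, 1, 1, 1); (1, 1, 0, 0, 0, 0); (0, 2, 0, 0, 0, 0))


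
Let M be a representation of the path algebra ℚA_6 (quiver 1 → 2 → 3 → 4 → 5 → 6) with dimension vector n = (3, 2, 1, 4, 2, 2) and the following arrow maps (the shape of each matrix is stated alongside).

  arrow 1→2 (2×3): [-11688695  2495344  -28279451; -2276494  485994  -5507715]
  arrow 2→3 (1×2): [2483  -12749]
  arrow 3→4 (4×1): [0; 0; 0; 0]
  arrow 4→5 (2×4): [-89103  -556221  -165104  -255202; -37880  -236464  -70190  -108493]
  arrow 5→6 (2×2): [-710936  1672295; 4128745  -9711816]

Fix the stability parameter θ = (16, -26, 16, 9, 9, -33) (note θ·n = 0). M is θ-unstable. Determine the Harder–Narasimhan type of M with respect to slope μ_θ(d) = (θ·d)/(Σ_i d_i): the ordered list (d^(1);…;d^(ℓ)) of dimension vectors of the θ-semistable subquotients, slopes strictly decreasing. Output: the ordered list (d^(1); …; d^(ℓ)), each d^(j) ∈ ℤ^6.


Via rank(M_{q-1}∘⋯∘M_p): M ≅ I[1,1], I[1,2], I[1,3], I[4,4]^2, I[4,6]^2.
μ_θ-semistable layers: μ^(1)=16; μ^(2)=9; μ^(3)=-5

((1, 0, 1, 0, 0, 0); (0, 0, 0, 2, 0, 0); (2, 2, 0, 2, 2, 2))


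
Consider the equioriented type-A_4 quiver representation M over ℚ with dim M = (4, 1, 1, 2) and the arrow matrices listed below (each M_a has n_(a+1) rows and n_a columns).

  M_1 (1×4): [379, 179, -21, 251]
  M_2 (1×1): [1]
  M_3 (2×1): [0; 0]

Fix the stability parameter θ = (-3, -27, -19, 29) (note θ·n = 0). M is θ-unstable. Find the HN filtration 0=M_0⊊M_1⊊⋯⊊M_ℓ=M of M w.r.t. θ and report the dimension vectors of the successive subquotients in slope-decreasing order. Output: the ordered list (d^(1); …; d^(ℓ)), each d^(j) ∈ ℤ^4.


Barcode: M ≅ I[1,1]^3, I[1,3], I[4,4]^2. HN layers by μ_θ (3 steps, strictly decreasing):
  μ^(1)=29; μ^(2)=-3; μ^(3)=-49/3

((0, 0, 0, 2); (3, 0, 0, 0); (1, 1, 1, 0))


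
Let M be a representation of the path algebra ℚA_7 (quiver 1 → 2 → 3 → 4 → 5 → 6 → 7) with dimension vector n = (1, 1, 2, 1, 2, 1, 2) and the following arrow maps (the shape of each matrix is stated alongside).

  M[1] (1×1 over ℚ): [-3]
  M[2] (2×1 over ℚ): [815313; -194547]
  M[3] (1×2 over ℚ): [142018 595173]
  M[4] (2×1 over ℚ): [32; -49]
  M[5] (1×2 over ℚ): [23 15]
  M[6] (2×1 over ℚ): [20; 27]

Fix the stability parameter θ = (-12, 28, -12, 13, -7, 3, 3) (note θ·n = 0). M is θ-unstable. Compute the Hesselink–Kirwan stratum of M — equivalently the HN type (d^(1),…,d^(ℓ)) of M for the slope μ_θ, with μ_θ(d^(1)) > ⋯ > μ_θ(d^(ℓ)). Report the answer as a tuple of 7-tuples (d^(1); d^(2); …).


Barcode: M ≅ I[1,7], I[3,3], I[5,5], I[7,7]. HN layers by μ_θ (4 steps, strictly decreasing):
  μ^(1)=14/3; μ^(2)=3; μ^(3)=-7; μ^(4)=-12

((0, 1, 1, 1, 1, 1, 1); (0, 0, 0, 0, 0, 0, 1); (0, 0, 0, 0, 1, 0, 0); (1, 0, 1, 0, 0, 0, 0))


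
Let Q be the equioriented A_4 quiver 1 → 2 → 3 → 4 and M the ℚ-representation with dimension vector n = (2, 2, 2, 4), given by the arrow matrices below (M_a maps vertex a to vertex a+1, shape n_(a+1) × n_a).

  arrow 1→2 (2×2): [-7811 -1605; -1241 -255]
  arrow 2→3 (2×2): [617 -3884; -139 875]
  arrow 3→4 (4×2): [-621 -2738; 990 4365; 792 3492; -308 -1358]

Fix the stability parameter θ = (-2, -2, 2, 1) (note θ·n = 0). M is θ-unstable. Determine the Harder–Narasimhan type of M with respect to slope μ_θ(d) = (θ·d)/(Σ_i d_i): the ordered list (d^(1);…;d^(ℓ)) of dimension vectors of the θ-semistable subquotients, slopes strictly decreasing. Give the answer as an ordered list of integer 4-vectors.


Interval decomposition of M: I[1,1], I[1,4], I[2,4], I[4,4]^2.
HN type (ℓ=3): μ^(1)=3/2; μ^(2)=1; μ^(3)=-2

((0, 0, 2, 2); (0, 0, 0, 2); (2, 2, 0, 0))


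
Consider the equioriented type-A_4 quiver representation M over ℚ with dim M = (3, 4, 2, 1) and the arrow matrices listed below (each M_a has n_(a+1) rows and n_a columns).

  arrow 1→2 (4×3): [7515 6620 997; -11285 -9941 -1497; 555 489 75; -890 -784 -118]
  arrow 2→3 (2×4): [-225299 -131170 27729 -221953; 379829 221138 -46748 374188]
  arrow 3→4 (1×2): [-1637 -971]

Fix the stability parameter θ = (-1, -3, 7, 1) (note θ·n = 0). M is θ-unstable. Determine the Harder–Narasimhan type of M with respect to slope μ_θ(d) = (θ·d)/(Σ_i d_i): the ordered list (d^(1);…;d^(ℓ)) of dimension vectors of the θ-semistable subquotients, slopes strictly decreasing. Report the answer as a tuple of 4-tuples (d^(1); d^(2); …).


Interval decomposition of M: I[1,1], I[1,3], I[1,4], I[2,2]^2.
HN type (ℓ=5): μ^(1)=7; μ^(2)=4; μ^(3)=-1; μ^(4)=-2; μ^(5)=-3

((0, 0, 1, 0); (0, 0, 1, 1); (1, 0, 0, 0); (2, 2, 0, 0); (0, 2, 0, 0))


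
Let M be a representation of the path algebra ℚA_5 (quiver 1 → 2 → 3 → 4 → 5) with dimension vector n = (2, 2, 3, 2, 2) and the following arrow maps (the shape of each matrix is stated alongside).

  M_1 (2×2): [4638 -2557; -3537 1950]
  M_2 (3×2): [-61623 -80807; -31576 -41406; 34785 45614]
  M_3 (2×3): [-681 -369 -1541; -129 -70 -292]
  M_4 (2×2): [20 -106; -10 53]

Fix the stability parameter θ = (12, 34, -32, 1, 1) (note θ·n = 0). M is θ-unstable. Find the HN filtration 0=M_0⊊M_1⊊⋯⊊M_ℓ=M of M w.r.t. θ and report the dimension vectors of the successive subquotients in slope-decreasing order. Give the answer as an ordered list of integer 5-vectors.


Via rank(M_{q-1}∘⋯∘M_p): M ≅ I[1,4], I[1,5], I[3,3], I[5,5].
μ_θ-semistable layers: μ^(1)=15/4; μ^(2)=16/5; μ^(3)=1; μ^(4)=-32

((1, 1, 1, 1, 0); (1, 1, 1, 1, 1); (0, 0, 0, 0, 1); (0, 0, 1, 0, 0))


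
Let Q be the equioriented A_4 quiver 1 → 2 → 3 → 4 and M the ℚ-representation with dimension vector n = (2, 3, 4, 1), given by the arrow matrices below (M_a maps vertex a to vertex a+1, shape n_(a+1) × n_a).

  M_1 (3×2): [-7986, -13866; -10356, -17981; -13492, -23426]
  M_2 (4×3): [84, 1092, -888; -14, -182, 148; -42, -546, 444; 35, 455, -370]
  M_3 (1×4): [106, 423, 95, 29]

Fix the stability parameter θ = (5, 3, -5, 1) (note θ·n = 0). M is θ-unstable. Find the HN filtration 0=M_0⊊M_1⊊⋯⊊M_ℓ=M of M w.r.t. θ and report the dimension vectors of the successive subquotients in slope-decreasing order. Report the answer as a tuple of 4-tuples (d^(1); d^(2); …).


Via rank(M_{q-1}∘⋯∘M_p): M ≅ I[1,2], I[1,4], I[2,2], I[3,3]^3.
μ_θ-semistable layers: μ^(1)=4; μ^(2)=3; μ^(3)=1; μ^(4)=-5

((1, 1, 0, 0); (0, 1, 0, 0); (1, 1, 1, 1); (0, 0, 3, 0))


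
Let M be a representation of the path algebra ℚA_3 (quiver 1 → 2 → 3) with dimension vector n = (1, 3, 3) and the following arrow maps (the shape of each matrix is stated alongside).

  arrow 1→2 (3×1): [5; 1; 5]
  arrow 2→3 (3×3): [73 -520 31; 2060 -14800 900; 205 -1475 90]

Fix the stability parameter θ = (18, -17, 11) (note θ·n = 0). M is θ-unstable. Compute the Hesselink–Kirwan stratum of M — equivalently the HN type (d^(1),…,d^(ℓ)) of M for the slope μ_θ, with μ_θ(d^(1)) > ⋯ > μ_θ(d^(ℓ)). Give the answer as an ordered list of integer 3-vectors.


Interval decomposition of M: I[1,2], I[2,3]^2, I[3,3].
HN type (ℓ=3): μ^(1)=11; μ^(2)=1/2; μ^(3)=-17

((0, 0, 3); (1, 1, 0); (0, 2, 0))


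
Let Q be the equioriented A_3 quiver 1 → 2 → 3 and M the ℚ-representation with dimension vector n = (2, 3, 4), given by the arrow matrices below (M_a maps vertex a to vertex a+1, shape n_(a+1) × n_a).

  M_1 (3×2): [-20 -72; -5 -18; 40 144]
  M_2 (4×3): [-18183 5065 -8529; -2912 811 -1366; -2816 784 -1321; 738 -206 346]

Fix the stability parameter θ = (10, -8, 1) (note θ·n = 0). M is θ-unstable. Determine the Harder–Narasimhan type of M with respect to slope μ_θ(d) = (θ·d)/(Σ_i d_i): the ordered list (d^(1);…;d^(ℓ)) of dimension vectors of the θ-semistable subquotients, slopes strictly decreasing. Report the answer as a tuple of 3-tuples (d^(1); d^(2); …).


Via rank(M_{q-1}∘⋯∘M_p): M ≅ I[1,1], I[1,3], I[2,3]^2, I[3,3].
μ_θ-semistable layers: μ^(1)=10; μ^(2)=1; μ^(3)=-8

((1, 0, 0); (1, 1, 4); (0, 2, 0))


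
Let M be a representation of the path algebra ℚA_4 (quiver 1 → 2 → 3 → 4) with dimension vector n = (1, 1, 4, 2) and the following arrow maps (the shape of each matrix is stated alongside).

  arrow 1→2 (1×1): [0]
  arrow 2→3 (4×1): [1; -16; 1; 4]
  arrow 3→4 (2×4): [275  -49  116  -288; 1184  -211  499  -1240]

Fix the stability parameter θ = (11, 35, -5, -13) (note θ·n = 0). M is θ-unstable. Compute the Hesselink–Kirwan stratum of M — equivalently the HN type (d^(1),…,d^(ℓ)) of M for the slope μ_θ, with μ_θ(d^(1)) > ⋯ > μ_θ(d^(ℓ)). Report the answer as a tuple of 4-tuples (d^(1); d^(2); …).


Interval decomposition of M: I[1,1], I[2,4], I[3,3]^2, I[3,4].
HN type (ℓ=4): μ^(1)=11; μ^(2)=17/3; μ^(3)=-5; μ^(4)=-9

((1, 0, 0, 0); (0, 1, 1, 1); (0, 0, 2, 0); (0, 0, 1, 1))


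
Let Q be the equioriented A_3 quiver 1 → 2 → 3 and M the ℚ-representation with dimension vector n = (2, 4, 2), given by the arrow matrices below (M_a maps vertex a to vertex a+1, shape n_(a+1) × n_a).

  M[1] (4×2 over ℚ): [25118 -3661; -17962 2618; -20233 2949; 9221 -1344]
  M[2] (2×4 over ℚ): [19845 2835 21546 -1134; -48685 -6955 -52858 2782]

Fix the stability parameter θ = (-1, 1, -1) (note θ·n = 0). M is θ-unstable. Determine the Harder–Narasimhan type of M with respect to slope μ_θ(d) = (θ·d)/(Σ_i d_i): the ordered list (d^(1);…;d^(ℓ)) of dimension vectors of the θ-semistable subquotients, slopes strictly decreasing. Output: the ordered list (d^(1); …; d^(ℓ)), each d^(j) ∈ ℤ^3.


Interval decomposition of M: I[1,2], I[1,3], I[2,2]^2, I[3,3].
HN type (ℓ=3): μ^(1)=1; μ^(2)=0; μ^(3)=-1

((0, 3, 0); (0, 1, 1); (2, 0, 1))


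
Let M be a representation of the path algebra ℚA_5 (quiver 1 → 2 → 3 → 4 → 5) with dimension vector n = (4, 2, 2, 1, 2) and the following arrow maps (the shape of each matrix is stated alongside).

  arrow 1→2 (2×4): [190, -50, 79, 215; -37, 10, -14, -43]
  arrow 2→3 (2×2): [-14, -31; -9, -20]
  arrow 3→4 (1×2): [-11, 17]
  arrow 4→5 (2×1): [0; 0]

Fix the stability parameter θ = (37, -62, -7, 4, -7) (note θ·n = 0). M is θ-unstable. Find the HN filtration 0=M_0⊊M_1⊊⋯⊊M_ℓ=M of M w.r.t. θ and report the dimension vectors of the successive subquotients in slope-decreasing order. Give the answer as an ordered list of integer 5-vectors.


Barcode: M ≅ I[1,1]^2, I[1,3], I[1,4], I[5,5]^2. HN layers by μ_θ (4 steps, strictly decreasing):
  μ^(1)=37; μ^(2)=4; μ^(3)=-7; μ^(4)=-25/2

((2, 0, 0, 0, 0); (0, 0, 0, 1, 0); (0, 0, 2, 0, 2); (2, 2, 0, 0, 0))
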